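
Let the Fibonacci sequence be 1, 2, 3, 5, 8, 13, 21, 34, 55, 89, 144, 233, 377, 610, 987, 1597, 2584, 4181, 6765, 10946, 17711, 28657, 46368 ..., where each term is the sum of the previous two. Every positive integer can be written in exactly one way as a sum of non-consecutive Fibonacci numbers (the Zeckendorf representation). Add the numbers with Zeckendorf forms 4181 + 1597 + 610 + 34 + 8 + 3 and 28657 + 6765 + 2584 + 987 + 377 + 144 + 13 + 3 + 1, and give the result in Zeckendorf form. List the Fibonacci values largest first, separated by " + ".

28657 + 10946 + 4181 + 1597 + 377 + 144 + 55 + 5 + 2

The two numbers are 6433 and 39531, so their sum is 45964.
45964: greatest Fibonacci not exceeding it is 28657, leaving 17307
17307: greatest Fibonacci not exceeding it is 10946, leaving 6361
6361: greatest Fibonacci not exceeding it is 4181, leaving 2180
2180: greatest Fibonacci not exceeding it is 1597, leaving 583
583: greatest Fibonacci not exceeding it is 377, leaving 206
206: greatest Fibonacci not exceeding it is 144, leaving 62
62: greatest Fibonacci not exceeding it is 55, leaving 7
7: greatest Fibonacci not exceeding it is 5, leaving 2
2: greatest Fibonacci not exceeding it is 2, leaving 0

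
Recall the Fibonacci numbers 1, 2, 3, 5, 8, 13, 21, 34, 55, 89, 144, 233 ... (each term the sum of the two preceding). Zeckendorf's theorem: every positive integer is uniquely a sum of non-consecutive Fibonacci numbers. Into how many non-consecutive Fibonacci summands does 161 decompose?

144 ≤ 161 < 233, so take 144; remainder 17
13 ≤ 17 < 21, so take 13; remainder 4
3 ≤ 4 < 5, so take 3; remainder 1
1 ≤ 1 < 2, so take 1; remainder 0
161 = 144 + 13 + 3 + 1, which has 4 terms.

4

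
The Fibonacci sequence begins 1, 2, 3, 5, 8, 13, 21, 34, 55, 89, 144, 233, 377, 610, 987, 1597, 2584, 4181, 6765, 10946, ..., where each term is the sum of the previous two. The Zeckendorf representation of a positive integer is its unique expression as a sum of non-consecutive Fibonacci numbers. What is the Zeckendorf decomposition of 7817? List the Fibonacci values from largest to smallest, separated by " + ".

6765 + 987 + 55 + 8 + 2

take 6765 (≤ 7817); 7817 − 6765 = 1052
take 987 (≤ 1052); 1052 − 987 = 65
take 55 (≤ 65); 65 − 55 = 10
take 8 (≤ 10); 10 − 8 = 2
take 2 (≤ 2); 2 − 2 = 0
So 7817 = 6765 + 987 + 55 + 8 + 2, with no two terms consecutive in the sequence.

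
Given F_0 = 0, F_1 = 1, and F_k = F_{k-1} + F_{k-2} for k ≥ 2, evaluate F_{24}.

46368

Iterating the recurrence up to F_{19} = 4181 and F_{18} = 2584:
F_{20} = F_{19} + F_{18} = 4181 + 2584 = 6765
F_{21} = F_{20} + F_{19} = 6765 + 4181 = 10946
F_{22} = F_{21} + F_{20} = 10946 + 6765 = 17711
F_{23} = F_{22} + F_{21} = 17711 + 10946 = 28657
F_{24} = F_{23} + F_{22} = 28657 + 17711 = 46368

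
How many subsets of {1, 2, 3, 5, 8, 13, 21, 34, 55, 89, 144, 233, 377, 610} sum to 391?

Each representation comes from the Zeckendorf form by replacing some F_k with F_{k−1} + F_{k−2} where possible.
391 = 377+13+1 = 377+8+5+1 = 233+144+13+1 = … (9 more), for 12 in all.

12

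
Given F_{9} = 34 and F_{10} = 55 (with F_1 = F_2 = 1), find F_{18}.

2584

By the doubling identity F_{2k} = F_k(2F_{k+1} − F_k): F_{18} = 34·(2·55 − 34) = 34·76 = 2584.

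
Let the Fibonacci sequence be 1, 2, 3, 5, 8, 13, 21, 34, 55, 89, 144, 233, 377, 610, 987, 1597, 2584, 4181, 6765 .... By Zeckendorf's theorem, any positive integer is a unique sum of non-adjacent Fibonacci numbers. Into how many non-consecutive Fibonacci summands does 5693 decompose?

Repeatedly subtract the largest Fibonacci number that fits:
5693 − 4181 = 1512
1512 − 987 = 525
525 − 377 = 148
148 − 144 = 4
4 − 3 = 1
1 − 1 = 0
5693 = 4181 + 987 + 377 + 144 + 3 + 1, which has 6 terms.

6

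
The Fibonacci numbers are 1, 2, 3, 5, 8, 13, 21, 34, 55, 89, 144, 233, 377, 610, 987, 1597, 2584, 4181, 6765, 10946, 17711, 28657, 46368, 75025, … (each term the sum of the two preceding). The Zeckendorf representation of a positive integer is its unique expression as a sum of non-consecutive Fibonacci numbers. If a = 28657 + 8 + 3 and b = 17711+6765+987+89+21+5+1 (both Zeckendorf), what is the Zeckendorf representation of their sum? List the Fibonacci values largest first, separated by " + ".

The two numbers are 28668 and 25579, so their sum is 54247.
subtract 46368 from 54247: 7879 remains
subtract 6765 from 7879: 1114 remains
subtract 987 from 1114: 127 remains
subtract 89 from 127: 38 remains
subtract 34 from 38: 4 remains
subtract 3 from 4: 1 remains
subtract 1 from 1: 0 remains

46368 + 6765 + 987 + 89 + 34 + 3 + 1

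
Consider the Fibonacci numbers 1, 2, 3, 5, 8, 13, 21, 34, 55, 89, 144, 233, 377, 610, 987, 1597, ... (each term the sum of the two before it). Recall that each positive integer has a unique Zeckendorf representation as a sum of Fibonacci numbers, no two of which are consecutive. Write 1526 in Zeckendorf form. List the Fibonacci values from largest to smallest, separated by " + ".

Greedy algorithm:
take 987 (≤ 1526); 1526 − 987 = 539
take 377 (≤ 539); 539 − 377 = 162
take 144 (≤ 162); 162 − 144 = 18
take 13 (≤ 18); 18 − 13 = 5
take 5 (≤ 5); 5 − 5 = 0
So 1526 = 987 + 377 + 144 + 13 + 5, with no two terms consecutive in the sequence.

987 + 377 + 144 + 13 + 5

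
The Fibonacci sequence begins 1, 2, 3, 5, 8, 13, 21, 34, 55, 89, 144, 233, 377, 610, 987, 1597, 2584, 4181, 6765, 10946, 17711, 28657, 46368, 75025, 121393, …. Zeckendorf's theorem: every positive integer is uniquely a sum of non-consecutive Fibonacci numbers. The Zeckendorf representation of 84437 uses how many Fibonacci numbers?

5

84437 − 75025 = 9412
9412 − 6765 = 2647
2647 − 2584 = 63
63 − 55 = 8
8 − 8 = 0
84437 = 75025 + 6765 + 2584 + 55 + 8, which has 5 terms.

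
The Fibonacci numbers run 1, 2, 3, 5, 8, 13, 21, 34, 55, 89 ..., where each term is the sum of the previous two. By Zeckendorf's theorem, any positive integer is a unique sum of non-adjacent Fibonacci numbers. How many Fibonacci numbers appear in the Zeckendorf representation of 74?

74 − 55 = 19
19 − 13 = 6
6 − 5 = 1
1 − 1 = 0
74 = 55 + 13 + 5 + 1, which has 4 terms.

4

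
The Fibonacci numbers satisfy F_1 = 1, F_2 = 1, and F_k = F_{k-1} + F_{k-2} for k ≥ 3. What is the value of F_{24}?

46368

Iterating the recurrence up to F_{19} = 4181 and F_{18} = 2584:
F_{20} = F_{19} + F_{18} = 4181 + 2584 = 6765
F_{21} = F_{20} + F_{19} = 6765 + 4181 = 10946
F_{22} = F_{21} + F_{20} = 10946 + 6765 = 17711
F_{23} = F_{22} + F_{21} = 17711 + 10946 = 28657
F_{24} = F_{23} + F_{22} = 28657 + 17711 = 46368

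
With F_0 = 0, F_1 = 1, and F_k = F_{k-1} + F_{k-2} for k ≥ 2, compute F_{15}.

610

Iterating the recurrence up to F_{8} = 21 and F_{7} = 13:
F_{9} = F_{8} + F_{7} = 21 + 13 = 34
F_{10} = F_{9} + F_{8} = 34 + 21 = 55
F_{11} = F_{10} + F_{9} = 55 + 34 = 89
F_{12} = F_{11} + F_{10} = 89 + 55 = 144
F_{13} = F_{12} + F_{11} = 144 + 89 = 233
F_{14} = F_{13} + F_{12} = 233 + 144 = 377
F_{15} = F_{14} + F_{13} = 377 + 233 = 610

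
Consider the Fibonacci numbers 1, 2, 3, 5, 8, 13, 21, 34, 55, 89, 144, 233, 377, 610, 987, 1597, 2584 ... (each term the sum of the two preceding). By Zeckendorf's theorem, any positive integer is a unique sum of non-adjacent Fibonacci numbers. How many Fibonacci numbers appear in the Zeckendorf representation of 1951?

take 1597 (≤ 1951); 1951 − 1597 = 354
take 233 (≤ 354); 354 − 233 = 121
take 89 (≤ 121); 121 − 89 = 32
take 21 (≤ 32); 32 − 21 = 11
take 8 (≤ 11); 11 − 8 = 3
take 3 (≤ 3); 3 − 3 = 0
1951 = 1597 + 233 + 89 + 21 + 8 + 3, which has 6 terms.

6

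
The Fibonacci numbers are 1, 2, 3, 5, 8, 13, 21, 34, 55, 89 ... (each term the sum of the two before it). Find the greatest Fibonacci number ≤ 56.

55

55 ≤ 56 < 89, so the largest Fibonacci number not exceeding 56 is 55.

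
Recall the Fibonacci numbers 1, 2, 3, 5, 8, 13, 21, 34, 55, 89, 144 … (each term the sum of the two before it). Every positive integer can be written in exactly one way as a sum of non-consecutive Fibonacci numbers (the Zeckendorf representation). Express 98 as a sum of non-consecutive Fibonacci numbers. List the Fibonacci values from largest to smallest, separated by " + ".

largest Fibonacci ≤ 98 is 89; 98 − 89 = 9
largest Fibonacci ≤ 9 is 8; 9 − 8 = 1
largest Fibonacci ≤ 1 is 1; 1 − 1 = 0
So 98 = 89 + 8 + 1, with no two terms consecutive in the sequence.

89 + 8 + 1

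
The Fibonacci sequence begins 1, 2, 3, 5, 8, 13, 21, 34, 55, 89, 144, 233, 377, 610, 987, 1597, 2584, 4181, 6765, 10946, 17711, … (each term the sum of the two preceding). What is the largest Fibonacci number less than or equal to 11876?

10946 ≤ 11876 < 17711, so the largest Fibonacci number not exceeding 11876 is 10946.

10946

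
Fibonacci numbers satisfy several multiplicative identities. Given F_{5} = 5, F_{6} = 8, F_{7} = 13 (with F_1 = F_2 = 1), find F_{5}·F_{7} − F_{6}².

1

5·13 − 8² = 65 − 64 = 1. (Cassini's identity: F_{k−1}F_{k+1} − F_k² = (−1)^k.)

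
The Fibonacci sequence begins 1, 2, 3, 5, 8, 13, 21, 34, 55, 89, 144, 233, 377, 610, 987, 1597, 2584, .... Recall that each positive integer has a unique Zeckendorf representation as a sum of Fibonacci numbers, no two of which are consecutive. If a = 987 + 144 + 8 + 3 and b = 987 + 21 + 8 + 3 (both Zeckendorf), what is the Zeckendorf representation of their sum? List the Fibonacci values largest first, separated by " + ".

1597 + 377 + 144 + 34 + 8 + 1

The two numbers are 1142 and 1019, so their sum is 2161.
2161: greatest Fibonacci not exceeding it is 1597, leaving 564
564: greatest Fibonacci not exceeding it is 377, leaving 187
187: greatest Fibonacci not exceeding it is 144, leaving 43
43: greatest Fibonacci not exceeding it is 34, leaving 9
9: greatest Fibonacci not exceeding it is 8, leaving 1
1: greatest Fibonacci not exceeding it is 1, leaving 0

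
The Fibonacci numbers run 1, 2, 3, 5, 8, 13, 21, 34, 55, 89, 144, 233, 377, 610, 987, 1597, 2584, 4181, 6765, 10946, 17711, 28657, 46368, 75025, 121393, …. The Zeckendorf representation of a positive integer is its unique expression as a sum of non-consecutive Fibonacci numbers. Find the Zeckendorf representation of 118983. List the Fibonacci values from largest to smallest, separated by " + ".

75025 + 28657 + 10946 + 4181 + 144 + 21 + 8 + 1

Repeatedly subtract the largest Fibonacci number that fits:
subtract 75025 from 118983: 43958 remains
subtract 28657 from 43958: 15301 remains
subtract 10946 from 15301: 4355 remains
subtract 4181 from 4355: 174 remains
subtract 144 from 174: 30 remains
subtract 21 from 30: 9 remains
subtract 8 from 9: 1 remains
subtract 1 from 1: 0 remains
So 118983 = 75025 + 28657 + 10946 + 4181 + 144 + 21 + 8 + 1, with no two terms consecutive in the sequence.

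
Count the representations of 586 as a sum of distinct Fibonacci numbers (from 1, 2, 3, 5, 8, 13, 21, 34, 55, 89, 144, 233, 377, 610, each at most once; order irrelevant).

Each representation comes from the Zeckendorf form by replacing some F_k with F_{k−1} + F_{k−2} where possible.
586 = 377+144+55+8+2 = 377+144+55+5+3+2 = 377+144+34+21+8+2 = 377+144+34+21+5+3+2 = 377+89+55+34+21+8+2 = … (6 more), for 11 in all.

11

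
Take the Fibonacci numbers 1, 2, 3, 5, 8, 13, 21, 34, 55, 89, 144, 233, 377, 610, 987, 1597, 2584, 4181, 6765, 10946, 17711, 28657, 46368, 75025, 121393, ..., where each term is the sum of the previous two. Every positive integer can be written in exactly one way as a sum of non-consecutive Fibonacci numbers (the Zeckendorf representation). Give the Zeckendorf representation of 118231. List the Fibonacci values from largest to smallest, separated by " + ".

subtract 75025 from 118231: 43206 remains
subtract 28657 from 43206: 14549 remains
subtract 10946 from 14549: 3603 remains
subtract 2584 from 3603: 1019 remains
subtract 987 from 1019: 32 remains
subtract 21 from 32: 11 remains
subtract 8 from 11: 3 remains
subtract 3 from 3: 0 remains
So 118231 = 75025 + 28657 + 10946 + 2584 + 987 + 21 + 8 + 3, with no two terms consecutive in the sequence.

75025 + 28657 + 10946 + 2584 + 987 + 21 + 8 + 3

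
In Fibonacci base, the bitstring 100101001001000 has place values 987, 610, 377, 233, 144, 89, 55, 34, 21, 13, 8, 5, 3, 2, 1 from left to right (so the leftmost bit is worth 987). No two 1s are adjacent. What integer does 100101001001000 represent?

Summing the place values of the 1 bits: 987 + 233 + 89 + 21 + 5 = 1335.

1335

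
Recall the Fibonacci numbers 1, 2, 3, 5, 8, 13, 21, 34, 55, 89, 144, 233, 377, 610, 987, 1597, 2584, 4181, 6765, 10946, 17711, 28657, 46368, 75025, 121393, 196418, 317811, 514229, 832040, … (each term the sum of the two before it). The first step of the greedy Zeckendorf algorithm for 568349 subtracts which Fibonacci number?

514229

514229 ≤ 568349 < 832040, so the largest Fibonacci number not exceeding 568349 is 514229.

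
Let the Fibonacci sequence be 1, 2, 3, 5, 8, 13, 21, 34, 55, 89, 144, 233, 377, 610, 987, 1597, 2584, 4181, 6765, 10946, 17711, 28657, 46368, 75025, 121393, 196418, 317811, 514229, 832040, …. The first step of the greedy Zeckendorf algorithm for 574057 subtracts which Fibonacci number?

514229

514229 ≤ 574057 < 832040, so the largest Fibonacci number not exceeding 574057 is 514229.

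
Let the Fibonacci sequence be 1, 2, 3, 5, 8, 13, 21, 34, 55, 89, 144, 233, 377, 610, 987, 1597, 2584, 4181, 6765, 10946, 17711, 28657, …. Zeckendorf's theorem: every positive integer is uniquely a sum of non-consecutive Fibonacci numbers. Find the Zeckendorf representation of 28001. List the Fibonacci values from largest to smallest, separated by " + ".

subtract 17711 from 28001: 10290 remains
subtract 6765 from 10290: 3525 remains
subtract 2584 from 3525: 941 remains
subtract 610 from 941: 331 remains
subtract 233 from 331: 98 remains
subtract 89 from 98: 9 remains
subtract 8 from 9: 1 remains
subtract 1 from 1: 0 remains
So 28001 = 17711 + 6765 + 2584 + 610 + 233 + 89 + 8 + 1, with no two terms consecutive in the sequence.

17711 + 6765 + 2584 + 610 + 233 + 89 + 8 + 1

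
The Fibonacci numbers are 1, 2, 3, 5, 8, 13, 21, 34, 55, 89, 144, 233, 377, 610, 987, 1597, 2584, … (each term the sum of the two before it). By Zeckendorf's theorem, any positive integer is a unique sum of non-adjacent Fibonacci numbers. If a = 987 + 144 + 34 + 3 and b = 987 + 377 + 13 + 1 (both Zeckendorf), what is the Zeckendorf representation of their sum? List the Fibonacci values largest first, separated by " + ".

1597 + 610 + 233 + 89 + 13 + 3 + 1

The two numbers are 1168 and 1378, so their sum is 2546.
Greedily peel off the largest Fibonacci term at each step:
take 1597 (≤ 2546); 2546 − 1597 = 949
take 610 (≤ 949); 949 − 610 = 339
take 233 (≤ 339); 339 − 233 = 106
take 89 (≤ 106); 106 − 89 = 17
take 13 (≤ 17); 17 − 13 = 4
take 3 (≤ 4); 4 − 3 = 1
take 1 (≤ 1); 1 − 1 = 0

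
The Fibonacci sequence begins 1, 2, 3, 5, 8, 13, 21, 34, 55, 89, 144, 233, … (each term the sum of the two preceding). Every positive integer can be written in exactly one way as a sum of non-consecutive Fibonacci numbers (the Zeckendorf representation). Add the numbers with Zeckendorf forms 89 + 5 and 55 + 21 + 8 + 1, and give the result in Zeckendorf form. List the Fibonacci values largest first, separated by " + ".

The two numbers are 94 and 85, so their sum is 179.
179: greatest Fibonacci not exceeding it is 144, leaving 35
35: greatest Fibonacci not exceeding it is 34, leaving 1
1: greatest Fibonacci not exceeding it is 1, leaving 0

144 + 34 + 1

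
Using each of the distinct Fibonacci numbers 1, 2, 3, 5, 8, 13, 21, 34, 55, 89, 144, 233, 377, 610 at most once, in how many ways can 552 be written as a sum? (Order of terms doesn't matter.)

11

Starting from the Zeckendorf form and repeatedly splitting a term F_k into F_{k−1} + F_{k−2} (when neither is already used) reaches every representation.
552 = 377+144+21+8+2 = 377+144+21+5+3+2 = 377+89+55+21+8+2 = … (8 more), for 11 in all.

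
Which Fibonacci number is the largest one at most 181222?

121393 ≤ 181222 < 196418, so the largest Fibonacci number not exceeding 181222 is 121393.

121393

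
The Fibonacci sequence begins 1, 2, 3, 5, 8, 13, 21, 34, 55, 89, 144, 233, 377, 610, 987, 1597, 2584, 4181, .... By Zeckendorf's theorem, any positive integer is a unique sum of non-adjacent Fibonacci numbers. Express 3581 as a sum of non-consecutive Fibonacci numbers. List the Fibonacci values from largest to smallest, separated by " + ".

2584 + 987 + 8 + 2

2584 ≤ 3581 < 4181, so take 2584; remainder 997
987 ≤ 997 < 1597, so take 987; remainder 10
8 ≤ 10 < 13, so take 8; remainder 2
2 ≤ 2 < 3, so take 2; remainder 0
So 3581 = 2584 + 987 + 8 + 2, with no two terms consecutive in the sequence.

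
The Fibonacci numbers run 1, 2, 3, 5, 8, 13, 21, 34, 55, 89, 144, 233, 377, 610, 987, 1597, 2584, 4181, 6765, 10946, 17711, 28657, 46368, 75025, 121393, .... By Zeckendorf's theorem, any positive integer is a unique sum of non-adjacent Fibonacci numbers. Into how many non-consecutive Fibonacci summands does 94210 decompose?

6

take 75025 (≤ 94210); 94210 − 75025 = 19185
take 17711 (≤ 19185); 19185 − 17711 = 1474
take 987 (≤ 1474); 1474 − 987 = 487
take 377 (≤ 487); 487 − 377 = 110
take 89 (≤ 110); 110 − 89 = 21
take 21 (≤ 21); 21 − 21 = 0
94210 = 75025 + 17711 + 987 + 377 + 89 + 21, which has 6 terms.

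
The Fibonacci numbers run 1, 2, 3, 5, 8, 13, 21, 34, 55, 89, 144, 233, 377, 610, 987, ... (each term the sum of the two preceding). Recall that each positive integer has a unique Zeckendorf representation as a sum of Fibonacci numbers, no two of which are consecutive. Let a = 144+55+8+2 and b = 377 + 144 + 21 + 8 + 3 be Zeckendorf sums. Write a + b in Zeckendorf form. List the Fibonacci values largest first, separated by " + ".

610 + 144 + 8

The two numbers are 209 and 553, so their sum is 762.
subtract 610 from 762: 152 remains
subtract 144 from 152: 8 remains
subtract 8 from 8: 0 remains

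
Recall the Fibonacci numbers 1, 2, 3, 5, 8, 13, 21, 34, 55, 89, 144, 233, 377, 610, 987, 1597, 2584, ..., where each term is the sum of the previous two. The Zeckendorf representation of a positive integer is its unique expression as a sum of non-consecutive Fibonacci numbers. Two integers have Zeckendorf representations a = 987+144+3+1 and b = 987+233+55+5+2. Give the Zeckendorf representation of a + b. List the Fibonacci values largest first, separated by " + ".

1597 + 610 + 144 + 55 + 8 + 3

The two numbers are 1135 and 1282, so their sum is 2417.
subtract 1597 from 2417: 820 remains
subtract 610 from 820: 210 remains
subtract 144 from 210: 66 remains
subtract 55 from 66: 11 remains
subtract 8 from 11: 3 remains
subtract 3 from 3: 0 remains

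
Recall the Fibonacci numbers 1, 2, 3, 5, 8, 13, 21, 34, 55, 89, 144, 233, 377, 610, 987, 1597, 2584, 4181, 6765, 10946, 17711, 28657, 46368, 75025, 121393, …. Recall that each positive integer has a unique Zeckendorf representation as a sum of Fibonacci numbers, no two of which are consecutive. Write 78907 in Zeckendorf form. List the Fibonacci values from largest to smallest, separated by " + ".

75025 + 2584 + 987 + 233 + 55 + 21 + 2

Greedy algorithm:
largest Fibonacci ≤ 78907 is 75025; 78907 − 75025 = 3882
largest Fibonacci ≤ 3882 is 2584; 3882 − 2584 = 1298
largest Fibonacci ≤ 1298 is 987; 1298 − 987 = 311
largest Fibonacci ≤ 311 is 233; 311 − 233 = 78
largest Fibonacci ≤ 78 is 55; 78 − 55 = 23
largest Fibonacci ≤ 23 is 21; 23 − 21 = 2
largest Fibonacci ≤ 2 is 2; 2 − 2 = 0
So 78907 = 75025 + 2584 + 987 + 233 + 55 + 21 + 2, with no two terms consecutive in the sequence.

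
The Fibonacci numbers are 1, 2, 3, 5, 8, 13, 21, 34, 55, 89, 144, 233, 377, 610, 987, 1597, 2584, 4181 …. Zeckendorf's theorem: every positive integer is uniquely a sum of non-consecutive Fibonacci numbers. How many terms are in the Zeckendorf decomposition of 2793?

5

take 2584 (≤ 2793); 2793 − 2584 = 209
take 144 (≤ 209); 209 − 144 = 65
take 55 (≤ 65); 65 − 55 = 10
take 8 (≤ 10); 10 − 8 = 2
take 2 (≤ 2); 2 − 2 = 0
2793 = 2584 + 144 + 55 + 8 + 2, which has 5 terms.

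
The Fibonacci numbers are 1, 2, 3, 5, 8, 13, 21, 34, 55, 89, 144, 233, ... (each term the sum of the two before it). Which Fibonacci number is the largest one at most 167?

144

144 ≤ 167 < 233, so the largest Fibonacci number not exceeding 167 is 144.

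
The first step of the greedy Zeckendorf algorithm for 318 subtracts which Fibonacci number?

233 ≤ 318 < 377, so the largest Fibonacci number not exceeding 318 is 233.

233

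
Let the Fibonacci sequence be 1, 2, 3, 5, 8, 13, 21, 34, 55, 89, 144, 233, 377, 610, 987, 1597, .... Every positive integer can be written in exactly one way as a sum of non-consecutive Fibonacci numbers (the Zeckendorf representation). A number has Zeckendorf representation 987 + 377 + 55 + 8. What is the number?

987 + 377 + 55 + 8 = 1427.

1427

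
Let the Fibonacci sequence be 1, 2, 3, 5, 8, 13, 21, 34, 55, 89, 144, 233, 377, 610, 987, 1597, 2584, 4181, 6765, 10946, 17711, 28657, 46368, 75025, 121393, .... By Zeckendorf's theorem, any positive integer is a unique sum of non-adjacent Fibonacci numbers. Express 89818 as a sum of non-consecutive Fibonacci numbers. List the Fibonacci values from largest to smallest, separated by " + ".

75025 + 10946 + 2584 + 987 + 233 + 34 + 8 + 1

Greedy algorithm:
subtract 75025 from 89818: 14793 remains
subtract 10946 from 14793: 3847 remains
subtract 2584 from 3847: 1263 remains
subtract 987 from 1263: 276 remains
subtract 233 from 276: 43 remains
subtract 34 from 43: 9 remains
subtract 8 from 9: 1 remains
subtract 1 from 1: 0 remains
So 89818 = 75025 + 10946 + 2584 + 987 + 233 + 34 + 8 + 1, with no two terms consecutive in the sequence.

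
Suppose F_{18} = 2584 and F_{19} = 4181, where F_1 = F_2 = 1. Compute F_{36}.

14930352

By the doubling identity F_{2k} = F_k(2F_{k+1} − F_k): F_{36} = 2584·(2·4181 − 2584) = 2584·5778 = 14930352.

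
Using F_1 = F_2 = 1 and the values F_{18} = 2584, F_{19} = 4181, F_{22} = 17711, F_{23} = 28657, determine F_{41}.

By the addition formula F_{m+n} = F_m F_{n+1} + F_{m−1} F_n with m=19, n=22: F_{41} = 4181·28657 + 2584·17711 = 119814917 + 45765224 = 165580141.

165580141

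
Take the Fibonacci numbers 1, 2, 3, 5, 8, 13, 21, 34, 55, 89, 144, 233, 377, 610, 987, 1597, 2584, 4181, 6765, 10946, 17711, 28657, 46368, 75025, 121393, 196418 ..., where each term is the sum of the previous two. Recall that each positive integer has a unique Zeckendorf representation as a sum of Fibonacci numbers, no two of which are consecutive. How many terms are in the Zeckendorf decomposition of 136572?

Greedy algorithm:
136572: greatest Fibonacci not exceeding it is 121393, leaving 15179
15179: greatest Fibonacci not exceeding it is 10946, leaving 4233
4233: greatest Fibonacci not exceeding it is 4181, leaving 52
52: greatest Fibonacci not exceeding it is 34, leaving 18
18: greatest Fibonacci not exceeding it is 13, leaving 5
5: greatest Fibonacci not exceeding it is 5, leaving 0
136572 = 121393 + 10946 + 4181 + 34 + 13 + 5, which has 6 terms.

6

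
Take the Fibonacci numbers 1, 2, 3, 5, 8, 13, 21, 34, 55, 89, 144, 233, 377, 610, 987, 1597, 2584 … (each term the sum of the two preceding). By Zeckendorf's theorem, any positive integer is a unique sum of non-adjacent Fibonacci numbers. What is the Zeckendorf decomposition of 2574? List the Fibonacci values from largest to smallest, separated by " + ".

1597 + 610 + 233 + 89 + 34 + 8 + 3

Greedily peel off the largest Fibonacci term at each step:
2574: greatest Fibonacci not exceeding it is 1597, leaving 977
977: greatest Fibonacci not exceeding it is 610, leaving 367
367: greatest Fibonacci not exceeding it is 233, leaving 134
134: greatest Fibonacci not exceeding it is 89, leaving 45
45: greatest Fibonacci not exceeding it is 34, leaving 11
11: greatest Fibonacci not exceeding it is 8, leaving 3
3: greatest Fibonacci not exceeding it is 3, leaving 0
So 2574 = 1597 + 610 + 233 + 89 + 34 + 8 + 3, with no two terms consecutive in the sequence.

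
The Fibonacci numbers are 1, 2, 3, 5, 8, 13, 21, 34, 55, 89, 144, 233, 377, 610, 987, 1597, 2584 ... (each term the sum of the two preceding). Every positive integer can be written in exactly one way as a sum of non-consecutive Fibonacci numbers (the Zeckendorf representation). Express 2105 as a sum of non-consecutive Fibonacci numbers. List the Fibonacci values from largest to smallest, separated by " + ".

2105 − 1597 = 508
508 − 377 = 131
131 − 89 = 42
42 − 34 = 8
8 − 8 = 0
So 2105 = 1597 + 377 + 89 + 34 + 8, with no two terms consecutive in the sequence.

1597 + 377 + 89 + 34 + 8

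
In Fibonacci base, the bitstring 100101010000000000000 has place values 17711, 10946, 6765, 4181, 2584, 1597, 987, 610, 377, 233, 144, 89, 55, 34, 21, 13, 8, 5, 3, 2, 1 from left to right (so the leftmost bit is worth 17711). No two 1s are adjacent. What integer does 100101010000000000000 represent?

Summing the place values of the 1 bits: 17711 + 4181 + 1597 + 610 = 24099.

24099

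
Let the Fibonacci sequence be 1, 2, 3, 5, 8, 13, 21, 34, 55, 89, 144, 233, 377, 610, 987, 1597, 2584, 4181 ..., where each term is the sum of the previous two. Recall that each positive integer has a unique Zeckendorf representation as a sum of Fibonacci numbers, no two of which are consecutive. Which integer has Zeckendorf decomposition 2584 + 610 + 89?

2584 + 610 + 89 = 3283.

3283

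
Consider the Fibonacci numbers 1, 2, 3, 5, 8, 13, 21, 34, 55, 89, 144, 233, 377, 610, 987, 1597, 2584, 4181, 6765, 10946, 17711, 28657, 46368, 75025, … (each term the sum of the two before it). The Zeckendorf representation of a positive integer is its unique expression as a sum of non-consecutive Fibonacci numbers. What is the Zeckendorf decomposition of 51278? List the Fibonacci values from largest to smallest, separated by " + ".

largest Fibonacci ≤ 51278 is 46368; 51278 − 46368 = 4910
largest Fibonacci ≤ 4910 is 4181; 4910 − 4181 = 729
largest Fibonacci ≤ 729 is 610; 729 − 610 = 119
largest Fibonacci ≤ 119 is 89; 119 − 89 = 30
largest Fibonacci ≤ 30 is 21; 30 − 21 = 9
largest Fibonacci ≤ 9 is 8; 9 − 8 = 1
largest Fibonacci ≤ 1 is 1; 1 − 1 = 0
So 51278 = 46368 + 4181 + 610 + 89 + 21 + 8 + 1, with no two terms consecutive in the sequence.

46368 + 4181 + 610 + 89 + 21 + 8 + 1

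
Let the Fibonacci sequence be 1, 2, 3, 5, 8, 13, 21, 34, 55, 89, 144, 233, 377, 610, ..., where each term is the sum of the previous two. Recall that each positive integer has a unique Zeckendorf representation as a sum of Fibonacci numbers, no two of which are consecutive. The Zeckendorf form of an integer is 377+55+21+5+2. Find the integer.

460

377+55+21+5+2 = 460.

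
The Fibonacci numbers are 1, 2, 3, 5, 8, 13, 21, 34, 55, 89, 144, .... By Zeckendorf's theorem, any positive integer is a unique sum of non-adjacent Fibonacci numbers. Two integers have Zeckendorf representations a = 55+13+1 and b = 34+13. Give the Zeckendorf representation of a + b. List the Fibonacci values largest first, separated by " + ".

89 + 21 + 5 + 1

The two numbers are 69 and 47, so their sum is 116.
Greedily peel off the largest Fibonacci term at each step:
subtract 89 from 116: 27 remains
subtract 21 from 27: 6 remains
subtract 5 from 6: 1 remains
subtract 1 from 1: 0 remains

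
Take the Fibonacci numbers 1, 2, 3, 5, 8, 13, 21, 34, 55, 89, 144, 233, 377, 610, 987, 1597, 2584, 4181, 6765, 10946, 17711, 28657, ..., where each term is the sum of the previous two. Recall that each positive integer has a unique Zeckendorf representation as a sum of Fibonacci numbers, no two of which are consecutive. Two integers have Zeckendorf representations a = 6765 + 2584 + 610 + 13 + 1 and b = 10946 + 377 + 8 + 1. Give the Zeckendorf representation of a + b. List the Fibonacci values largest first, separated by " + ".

The two numbers are 9973 and 11332, so their sum is 21305.
largest Fibonacci ≤ 21305 is 17711; 21305 − 17711 = 3594
largest Fibonacci ≤ 3594 is 2584; 3594 − 2584 = 1010
largest Fibonacci ≤ 1010 is 987; 1010 − 987 = 23
largest Fibonacci ≤ 23 is 21; 23 − 21 = 2
largest Fibonacci ≤ 2 is 2; 2 − 2 = 0

17711 + 2584 + 987 + 21 + 2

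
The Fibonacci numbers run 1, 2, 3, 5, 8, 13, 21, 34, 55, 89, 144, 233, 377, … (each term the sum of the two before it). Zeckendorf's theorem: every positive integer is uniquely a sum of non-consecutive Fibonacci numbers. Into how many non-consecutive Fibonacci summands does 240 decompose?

3

233 ≤ 240 < 377, so take 233; remainder 7
5 ≤ 7 < 8, so take 5; remainder 2
2 ≤ 2 < 3, so take 2; remainder 0
240 = 233 + 5 + 2, which has 3 terms.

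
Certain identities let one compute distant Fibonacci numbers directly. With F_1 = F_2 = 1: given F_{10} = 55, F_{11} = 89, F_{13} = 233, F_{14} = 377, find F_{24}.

46368

By the addition formula F_{m+n} = F_m F_{n+1} + F_{m−1} F_n with m=11, n=13: F_{24} = 89·377 + 55·233 = 33553 + 12815 = 46368.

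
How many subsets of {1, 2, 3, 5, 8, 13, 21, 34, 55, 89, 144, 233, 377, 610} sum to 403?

Each representation comes from the Zeckendorf form by replacing some F_k with F_{k−1} + F_{k−2} where possible.
403 = 377+21+5 = 377+21+3+2 = 377+13+8+5 = 233+144+21+5 = 377+13+8+3+2 = … (9 more), for 14 in all.

14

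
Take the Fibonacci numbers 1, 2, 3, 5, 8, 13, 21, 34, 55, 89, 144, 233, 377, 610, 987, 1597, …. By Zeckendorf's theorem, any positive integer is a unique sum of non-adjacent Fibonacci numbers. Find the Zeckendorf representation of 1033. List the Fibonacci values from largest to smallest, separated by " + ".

Greedily peel off the largest Fibonacci term at each step:
1033 − 987 = 46
46 − 34 = 12
12 − 8 = 4
4 − 3 = 1
1 − 1 = 0
So 1033 = 987 + 34 + 8 + 3 + 1, with no two terms consecutive in the sequence.

987 + 34 + 8 + 3 + 1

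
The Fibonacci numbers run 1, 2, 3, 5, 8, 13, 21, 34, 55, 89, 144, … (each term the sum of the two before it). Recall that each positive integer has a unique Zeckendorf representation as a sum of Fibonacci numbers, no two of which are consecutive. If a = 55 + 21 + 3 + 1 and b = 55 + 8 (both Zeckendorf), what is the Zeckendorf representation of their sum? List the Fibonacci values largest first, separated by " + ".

89 + 34 + 13 + 5 + 2

The two numbers are 80 and 63, so their sum is 143.
Greedily peel off the largest Fibonacci term at each step:
143 − 89 = 54
54 − 34 = 20
20 − 13 = 7
7 − 5 = 2
2 − 2 = 0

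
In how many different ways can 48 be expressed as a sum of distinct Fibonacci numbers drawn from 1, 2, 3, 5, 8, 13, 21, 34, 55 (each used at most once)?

5

Starting from the Zeckendorf form and repeatedly splitting a term F_k into F_{k−1} + F_{k−2} (when neither is already used) reaches every representation.
48 = 34+13+1 = 34+8+5+1 = 34+8+3+2+1 = 21+13+8+5+1 = 21+13+8+3+2+1 — 5 representations.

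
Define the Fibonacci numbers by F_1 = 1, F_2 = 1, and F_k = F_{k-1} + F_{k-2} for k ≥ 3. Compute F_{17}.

1597

Iterating the recurrence up to F_{9} = 34 and F_{8} = 21:
F_{10} = F_{9} + F_{8} = 34 + 21 = 55
F_{11} = F_{10} + F_{9} = 55 + 34 = 89
F_{12} = F_{11} + F_{10} = 89 + 55 = 144
F_{13} = F_{12} + F_{11} = 144 + 89 = 233
F_{14} = F_{13} + F_{12} = 233 + 144 = 377
F_{15} = F_{14} + F_{13} = 377 + 233 = 610
F_{16} = F_{15} + F_{14} = 610 + 377 = 987
F_{17} = F_{16} + F_{15} = 987 + 610 = 1597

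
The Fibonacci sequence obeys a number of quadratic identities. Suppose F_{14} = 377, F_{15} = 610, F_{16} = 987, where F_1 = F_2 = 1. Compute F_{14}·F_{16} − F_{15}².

377·987 − 610² = 372099 − 372100 = -1. (Cassini's identity: F_{k−1}F_{k+1} − F_k² = (−1)^k.)

-1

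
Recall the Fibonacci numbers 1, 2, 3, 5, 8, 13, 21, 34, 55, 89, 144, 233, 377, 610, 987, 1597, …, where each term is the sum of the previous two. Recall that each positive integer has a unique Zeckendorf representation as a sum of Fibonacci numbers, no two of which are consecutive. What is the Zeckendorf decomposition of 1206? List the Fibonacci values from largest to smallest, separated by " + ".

987 + 144 + 55 + 13 + 5 + 2

Greedy algorithm:
987 ≤ 1206 < 1597, so take 987; remainder 219
144 ≤ 219 < 233, so take 144; remainder 75
55 ≤ 75 < 89, so take 55; remainder 20
13 ≤ 20 < 21, so take 13; remainder 7
5 ≤ 7 < 8, so take 5; remainder 2
2 ≤ 2 < 3, so take 2; remainder 0
So 1206 = 987 + 144 + 55 + 13 + 5 + 2, with no two terms consecutive in the sequence.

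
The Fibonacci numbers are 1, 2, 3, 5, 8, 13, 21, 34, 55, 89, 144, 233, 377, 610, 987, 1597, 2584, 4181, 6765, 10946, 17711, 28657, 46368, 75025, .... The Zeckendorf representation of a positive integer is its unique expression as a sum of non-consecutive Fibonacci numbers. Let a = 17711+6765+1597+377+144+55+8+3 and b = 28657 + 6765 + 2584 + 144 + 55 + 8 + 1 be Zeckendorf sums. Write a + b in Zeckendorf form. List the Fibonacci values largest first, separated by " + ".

46368 + 17711 + 610 + 144 + 34 + 5 + 2

The two numbers are 26660 and 38214, so their sum is 64874.
Greedily peel off the largest Fibonacci term at each step:
64874 − 46368 = 18506
18506 − 17711 = 795
795 − 610 = 185
185 − 144 = 41
41 − 34 = 7
7 − 5 = 2
2 − 2 = 0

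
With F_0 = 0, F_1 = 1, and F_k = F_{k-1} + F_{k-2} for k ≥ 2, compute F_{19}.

4181

Iterating the recurrence up to F_{14} = 377 and F_{13} = 233:
F_{15} = F_{14} + F_{13} = 377 + 233 = 610
F_{16} = F_{15} + F_{14} = 610 + 377 = 987
F_{17} = F_{16} + F_{15} = 987 + 610 = 1597
F_{18} = F_{17} + F_{16} = 1597 + 987 = 2584
F_{19} = F_{18} + F_{17} = 2584 + 1597 = 4181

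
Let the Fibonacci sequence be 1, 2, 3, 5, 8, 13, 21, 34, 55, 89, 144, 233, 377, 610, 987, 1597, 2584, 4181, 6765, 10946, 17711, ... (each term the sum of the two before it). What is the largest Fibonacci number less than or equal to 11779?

10946 ≤ 11779 < 17711, so the largest Fibonacci number not exceeding 11779 is 10946.

10946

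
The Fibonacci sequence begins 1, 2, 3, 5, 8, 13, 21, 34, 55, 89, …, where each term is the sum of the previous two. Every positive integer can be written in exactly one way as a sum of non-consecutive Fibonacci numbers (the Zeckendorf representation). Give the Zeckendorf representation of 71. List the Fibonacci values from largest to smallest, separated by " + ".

Repeatedly subtract the largest Fibonacci number that fits:
subtract 55 from 71: 16 remains
subtract 13 from 16: 3 remains
subtract 3 from 3: 0 remains
So 71 = 55 + 13 + 3, with no two terms consecutive in the sequence.

55 + 13 + 3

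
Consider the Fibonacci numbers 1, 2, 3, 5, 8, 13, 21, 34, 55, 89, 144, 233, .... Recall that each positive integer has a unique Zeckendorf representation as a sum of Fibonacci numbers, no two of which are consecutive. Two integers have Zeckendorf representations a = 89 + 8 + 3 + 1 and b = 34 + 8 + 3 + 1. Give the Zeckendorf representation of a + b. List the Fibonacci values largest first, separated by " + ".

144 + 3

The two numbers are 101 and 46, so their sum is 147.
Greedy algorithm:
147: greatest Fibonacci not exceeding it is 144, leaving 3
3: greatest Fibonacci not exceeding it is 3, leaving 0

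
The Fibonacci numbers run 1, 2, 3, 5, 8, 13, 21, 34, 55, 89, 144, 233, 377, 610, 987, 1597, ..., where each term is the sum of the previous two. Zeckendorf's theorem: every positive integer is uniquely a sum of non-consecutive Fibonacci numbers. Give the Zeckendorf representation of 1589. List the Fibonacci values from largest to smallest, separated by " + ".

Greedy algorithm:
1589 − 987 = 602
602 − 377 = 225
225 − 144 = 81
81 − 55 = 26
26 − 21 = 5
5 − 5 = 0
So 1589 = 987 + 377 + 144 + 55 + 21 + 5, with no two terms consecutive in the sequence.

987 + 377 + 144 + 55 + 21 + 5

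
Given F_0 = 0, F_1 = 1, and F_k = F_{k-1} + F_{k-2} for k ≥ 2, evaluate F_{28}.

317811

Iterating the recurrence up to F_{24} = 46368 and F_{23} = 28657:
F_{25} = F_{24} + F_{23} = 46368 + 28657 = 75025
F_{26} = F_{25} + F_{24} = 75025 + 46368 = 121393
F_{27} = F_{26} + F_{25} = 121393 + 75025 = 196418
F_{28} = F_{27} + F_{26} = 196418 + 121393 = 317811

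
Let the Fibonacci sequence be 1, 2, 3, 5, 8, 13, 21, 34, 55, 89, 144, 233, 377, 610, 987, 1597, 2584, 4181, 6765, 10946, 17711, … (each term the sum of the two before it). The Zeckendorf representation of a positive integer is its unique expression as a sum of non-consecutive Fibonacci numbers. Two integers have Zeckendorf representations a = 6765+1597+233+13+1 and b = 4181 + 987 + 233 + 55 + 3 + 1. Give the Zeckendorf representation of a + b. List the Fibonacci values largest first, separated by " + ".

The two numbers are 8609 and 5460, so their sum is 14069.
14069: greatest Fibonacci not exceeding it is 10946, leaving 3123
3123: greatest Fibonacci not exceeding it is 2584, leaving 539
539: greatest Fibonacci not exceeding it is 377, leaving 162
162: greatest Fibonacci not exceeding it is 144, leaving 18
18: greatest Fibonacci not exceeding it is 13, leaving 5
5: greatest Fibonacci not exceeding it is 5, leaving 0

10946 + 2584 + 377 + 144 + 13 + 5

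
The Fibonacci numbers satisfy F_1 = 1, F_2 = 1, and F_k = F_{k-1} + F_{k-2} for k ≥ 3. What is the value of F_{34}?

Iterating the recurrence up to F_{30} = 832040 and F_{29} = 514229:
F_{31} = F_{30} + F_{29} = 832040 + 514229 = 1346269
F_{32} = F_{31} + F_{30} = 1346269 + 832040 = 2178309
F_{33} = F_{32} + F_{31} = 2178309 + 1346269 = 3524578
F_{34} = F_{33} + F_{32} = 3524578 + 2178309 = 5702887

5702887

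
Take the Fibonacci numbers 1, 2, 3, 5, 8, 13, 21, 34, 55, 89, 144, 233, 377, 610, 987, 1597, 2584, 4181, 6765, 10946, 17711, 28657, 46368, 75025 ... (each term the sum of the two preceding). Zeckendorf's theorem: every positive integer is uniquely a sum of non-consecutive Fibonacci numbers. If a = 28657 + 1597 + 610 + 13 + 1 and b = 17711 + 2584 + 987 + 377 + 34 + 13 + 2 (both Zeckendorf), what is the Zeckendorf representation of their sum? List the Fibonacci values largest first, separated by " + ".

46368 + 4181 + 1597 + 377 + 55 + 8

The two numbers are 30878 and 21708, so their sum is 52586.
52586 − 46368 = 6218
6218 − 4181 = 2037
2037 − 1597 = 440
440 − 377 = 63
63 − 55 = 8
8 − 8 = 0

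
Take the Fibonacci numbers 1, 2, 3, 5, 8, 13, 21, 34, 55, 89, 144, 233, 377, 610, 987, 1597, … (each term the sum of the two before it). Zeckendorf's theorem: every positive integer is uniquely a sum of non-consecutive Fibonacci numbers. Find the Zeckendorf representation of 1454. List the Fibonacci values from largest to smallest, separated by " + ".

987 + 377 + 89 + 1

Greedily peel off the largest Fibonacci term at each step:
subtract 987 from 1454: 467 remains
subtract 377 from 467: 90 remains
subtract 89 from 90: 1 remains
subtract 1 from 1: 0 remains
So 1454 = 987 + 377 + 89 + 1, with no two terms consecutive in the sequence.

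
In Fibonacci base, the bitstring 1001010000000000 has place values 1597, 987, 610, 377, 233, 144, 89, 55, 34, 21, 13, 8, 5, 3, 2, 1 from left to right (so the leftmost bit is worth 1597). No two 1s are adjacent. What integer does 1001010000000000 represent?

2118

Summing the place values of the 1 bits: 1597 + 377 + 144 = 2118.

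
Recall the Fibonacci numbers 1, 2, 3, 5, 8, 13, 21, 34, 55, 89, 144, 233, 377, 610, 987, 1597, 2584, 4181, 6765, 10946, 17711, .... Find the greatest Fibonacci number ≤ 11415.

10946 ≤ 11415 < 17711, so the largest Fibonacci number not exceeding 11415 is 10946.

10946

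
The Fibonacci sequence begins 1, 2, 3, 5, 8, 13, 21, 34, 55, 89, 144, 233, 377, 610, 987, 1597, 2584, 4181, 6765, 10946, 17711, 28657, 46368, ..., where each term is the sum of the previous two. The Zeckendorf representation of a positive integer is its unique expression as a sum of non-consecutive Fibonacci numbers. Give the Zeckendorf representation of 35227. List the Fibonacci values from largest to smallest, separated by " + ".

28657 + 4181 + 1597 + 610 + 144 + 34 + 3 + 1

35227 − 28657 = 6570
6570 − 4181 = 2389
2389 − 1597 = 792
792 − 610 = 182
182 − 144 = 38
38 − 34 = 4
4 − 3 = 1
1 − 1 = 0
So 35227 = 28657 + 4181 + 1597 + 610 + 144 + 34 + 3 + 1, with no two terms consecutive in the sequence.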